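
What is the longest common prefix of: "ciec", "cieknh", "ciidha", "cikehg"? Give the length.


Words: ciec, cieknh, ciidha, cikehg
  Position 0: all 'c' => match
  Position 1: all 'i' => match
  Position 2: ('e', 'e', 'i', 'k') => mismatch, stop
LCP = "ci" (length 2)

2


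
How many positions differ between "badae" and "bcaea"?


Comparing "badae" and "bcaea" position by position:
  Position 0: 'b' vs 'b' => same
  Position 1: 'a' vs 'c' => DIFFER
  Position 2: 'd' vs 'a' => DIFFER
  Position 3: 'a' vs 'e' => DIFFER
  Position 4: 'e' vs 'a' => DIFFER
Positions that differ: 4

4


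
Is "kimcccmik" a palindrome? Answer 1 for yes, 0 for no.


Input: kimcccmik
Reversed: kimcccmik
  Compare pos 0 ('k') with pos 8 ('k'): match
  Compare pos 1 ('i') with pos 7 ('i'): match
  Compare pos 2 ('m') with pos 6 ('m'): match
  Compare pos 3 ('c') with pos 5 ('c'): match
Result: palindrome

1


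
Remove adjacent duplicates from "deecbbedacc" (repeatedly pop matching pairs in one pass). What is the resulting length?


Input: deecbbedacc
Stack-based adjacent duplicate removal:
  Read 'd': push. Stack: d
  Read 'e': push. Stack: de
  Read 'e': matches stack top 'e' => pop. Stack: d
  Read 'c': push. Stack: dc
  Read 'b': push. Stack: dcb
  Read 'b': matches stack top 'b' => pop. Stack: dc
  Read 'e': push. Stack: dce
  Read 'd': push. Stack: dced
  Read 'a': push. Stack: dceda
  Read 'c': push. Stack: dcedac
  Read 'c': matches stack top 'c' => pop. Stack: dceda
Final stack: "dceda" (length 5)

5


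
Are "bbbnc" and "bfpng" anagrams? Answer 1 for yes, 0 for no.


Strings: "bbbnc", "bfpng"
Sorted first:  bbbcn
Sorted second: bfgnp
Differ at position 1: 'b' vs 'f' => not anagrams

0


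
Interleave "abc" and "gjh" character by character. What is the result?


Interleaving "abc" and "gjh":
  Position 0: 'a' from first, 'g' from second => "ag"
  Position 1: 'b' from first, 'j' from second => "bj"
  Position 2: 'c' from first, 'h' from second => "ch"
Result: agbjch

agbjch


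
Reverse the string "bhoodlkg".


Input: bhoodlkg
Reading characters right to left:
  Position 7: 'g'
  Position 6: 'k'
  Position 5: 'l'
  Position 4: 'd'
  Position 3: 'o'
  Position 2: 'o'
  Position 1: 'h'
  Position 0: 'b'
Reversed: gkldoohb

gkldoohb


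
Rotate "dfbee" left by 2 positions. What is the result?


Input: "dfbee", rotate left by 2
First 2 characters: "df"
Remaining characters: "bee"
Concatenate remaining + first: "bee" + "df" = "beedf"

beedf


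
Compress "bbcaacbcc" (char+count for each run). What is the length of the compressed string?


Input: bbcaacbcc
Runs:
  'b' x 2 => "b2"
  'c' x 1 => "c1"
  'a' x 2 => "a2"
  'c' x 1 => "c1"
  'b' x 1 => "b1"
  'c' x 2 => "c2"
Compressed: "b2c1a2c1b1c2"
Compressed length: 12

12


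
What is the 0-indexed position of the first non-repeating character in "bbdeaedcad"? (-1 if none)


Input: bbdeaedcad
Character frequencies:
  'a': 2
  'b': 2
  'c': 1
  'd': 3
  'e': 2
Scanning left to right for freq == 1:
  Position 0 ('b'): freq=2, skip
  Position 1 ('b'): freq=2, skip
  Position 2 ('d'): freq=3, skip
  Position 3 ('e'): freq=2, skip
  Position 4 ('a'): freq=2, skip
  Position 5 ('e'): freq=2, skip
  Position 6 ('d'): freq=3, skip
  Position 7 ('c'): unique! => answer = 7

7


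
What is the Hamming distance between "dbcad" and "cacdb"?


Comparing "dbcad" and "cacdb" position by position:
  Position 0: 'd' vs 'c' => differ
  Position 1: 'b' vs 'a' => differ
  Position 2: 'c' vs 'c' => same
  Position 3: 'a' vs 'd' => differ
  Position 4: 'd' vs 'b' => differ
Total differences (Hamming distance): 4

4


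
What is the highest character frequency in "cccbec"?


Input: cccbec
Character counts:
  'b': 1
  'c': 4
  'e': 1
Maximum frequency: 4

4


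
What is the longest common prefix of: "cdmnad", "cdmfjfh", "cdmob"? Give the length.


Words: cdmnad, cdmfjfh, cdmob
  Position 0: all 'c' => match
  Position 1: all 'd' => match
  Position 2: all 'm' => match
  Position 3: ('n', 'f', 'o') => mismatch, stop
LCP = "cdm" (length 3)

3


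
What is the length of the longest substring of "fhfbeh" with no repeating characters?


Input: "fhfbeh"
Sliding window (track last position of each char):
  Position 0 ('f'): window [0,0] length 1 -- new best
  Position 1 ('h'): window [0,1] length 2 -- new best
  Position 2 ('f'): repeat (last at 0), move window start to 1
  Position 2 ('f'): window [1,2] length 2
  Position 3 ('b'): window [1,3] length 3 -- new best
  Position 4 ('e'): window [1,4] length 4 -- new best
  Position 5 ('h'): repeat (last at 1), move window start to 2
  Position 5 ('h'): window [2,5] length 4
Longest substring with no repeats: "hfbe" with length 4

4


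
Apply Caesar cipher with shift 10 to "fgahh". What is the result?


Caesar cipher: shift "fgahh" by 10
  'f' (pos 5) + 10 = pos 15 = 'p'
  'g' (pos 6) + 10 = pos 16 = 'q'
  'a' (pos 0) + 10 = pos 10 = 'k'
  'h' (pos 7) + 10 = pos 17 = 'r'
  'h' (pos 7) + 10 = pos 17 = 'r'
Result: pqkrr

pqkrr


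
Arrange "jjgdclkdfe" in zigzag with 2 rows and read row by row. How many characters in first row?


Zigzag "jjgdclkdfe" into 2 rows:
Placing characters:
  'j' => row 0
  'j' => row 1
  'g' => row 0
  'd' => row 1
  'c' => row 0
  'l' => row 1
  'k' => row 0
  'd' => row 1
  'f' => row 0
  'e' => row 1
Rows:
  Row 0: "jgckf"
  Row 1: "jdlde"
First row length: 5

5


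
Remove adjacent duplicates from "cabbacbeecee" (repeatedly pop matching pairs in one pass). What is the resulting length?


Input: cabbacbeecee
Stack-based adjacent duplicate removal:
  Read 'c': push. Stack: c
  Read 'a': push. Stack: ca
  Read 'b': push. Stack: cab
  Read 'b': matches stack top 'b' => pop. Stack: ca
  Read 'a': matches stack top 'a' => pop. Stack: c
  Read 'c': matches stack top 'c' => pop. Stack: (empty)
  Read 'b': push. Stack: b
  Read 'e': push. Stack: be
  Read 'e': matches stack top 'e' => pop. Stack: b
  Read 'c': push. Stack: bc
  Read 'e': push. Stack: bce
  Read 'e': matches stack top 'e' => pop. Stack: bc
Final stack: "bc" (length 2)

2


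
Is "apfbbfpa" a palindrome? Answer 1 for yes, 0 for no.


Input: apfbbfpa
Reversed: apfbbfpa
  Compare pos 0 ('a') with pos 7 ('a'): match
  Compare pos 1 ('p') with pos 6 ('p'): match
  Compare pos 2 ('f') with pos 5 ('f'): match
  Compare pos 3 ('b') with pos 4 ('b'): match
Result: palindrome

1


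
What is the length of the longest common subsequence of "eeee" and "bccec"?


LCS of "eeee" and "bccec"
DP table:
           b    c    c    e    c
      0    0    0    0    0    0
  e   0    0    0    0    1    1
  e   0    0    0    0    1    1
  e   0    0    0    0    1    1
  e   0    0    0    0    1    1
LCS length = dp[4][5] = 1

1


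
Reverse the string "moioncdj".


Input: moioncdj
Reading characters right to left:
  Position 7: 'j'
  Position 6: 'd'
  Position 5: 'c'
  Position 4: 'n'
  Position 3: 'o'
  Position 2: 'i'
  Position 1: 'o'
  Position 0: 'm'
Reversed: jdcnoiom

jdcnoiom


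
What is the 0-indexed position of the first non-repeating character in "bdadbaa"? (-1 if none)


Input: bdadbaa
Character frequencies:
  'a': 3
  'b': 2
  'd': 2
Scanning left to right for freq == 1:
  Position 0 ('b'): freq=2, skip
  Position 1 ('d'): freq=2, skip
  Position 2 ('a'): freq=3, skip
  Position 3 ('d'): freq=2, skip
  Position 4 ('b'): freq=2, skip
  Position 5 ('a'): freq=3, skip
  Position 6 ('a'): freq=3, skip
  No unique character found => answer = -1

-1


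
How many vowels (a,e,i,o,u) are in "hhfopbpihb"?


Input: hhfopbpihb
Checking each character:
  'h' at position 0: consonant
  'h' at position 1: consonant
  'f' at position 2: consonant
  'o' at position 3: vowel (running total: 1)
  'p' at position 4: consonant
  'b' at position 5: consonant
  'p' at position 6: consonant
  'i' at position 7: vowel (running total: 2)
  'h' at position 8: consonant
  'b' at position 9: consonant
Total vowels: 2

2


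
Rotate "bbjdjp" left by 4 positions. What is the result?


Input: "bbjdjp", rotate left by 4
First 4 characters: "bbjd"
Remaining characters: "jp"
Concatenate remaining + first: "jp" + "bbjd" = "jpbbjd"

jpbbjd


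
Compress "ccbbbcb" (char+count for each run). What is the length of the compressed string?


Input: ccbbbcb
Runs:
  'c' x 2 => "c2"
  'b' x 3 => "b3"
  'c' x 1 => "c1"
  'b' x 1 => "b1"
Compressed: "c2b3c1b1"
Compressed length: 8

8


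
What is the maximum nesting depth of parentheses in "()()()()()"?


Input: "()()()()()"
Tracking depth:
  Position 0 '(': depth becomes 1
  Position 1 ')': depth becomes 0
  Position 2 '(': depth becomes 1
  Position 3 ')': depth becomes 0
  Position 4 '(': depth becomes 1
  Position 5 ')': depth becomes 0
  Position 6 '(': depth becomes 1
  Position 7 ')': depth becomes 0
  Position 8 '(': depth becomes 1
  Position 9 ')': depth becomes 0
Maximum depth reached: 1

1


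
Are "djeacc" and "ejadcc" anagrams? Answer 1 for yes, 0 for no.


Strings: "djeacc", "ejadcc"
Sorted first:  accdej
Sorted second: accdej
Sorted forms match => anagrams

1


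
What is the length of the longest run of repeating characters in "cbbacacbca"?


Input: "cbbacacbca"
Scanning for longest run:
  Position 1 ('b'): new char, reset run to 1
  Position 2 ('b'): continues run of 'b', length=2
  Position 3 ('a'): new char, reset run to 1
  Position 4 ('c'): new char, reset run to 1
  Position 5 ('a'): new char, reset run to 1
  Position 6 ('c'): new char, reset run to 1
  Position 7 ('b'): new char, reset run to 1
  Position 8 ('c'): new char, reset run to 1
  Position 9 ('a'): new char, reset run to 1
Longest run: 'b' with length 2

2


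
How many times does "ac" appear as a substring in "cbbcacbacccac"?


Searching for "ac" in "cbbcacbacccac"
Scanning each position:
  Position 0: "cb" => no
  Position 1: "bb" => no
  Position 2: "bc" => no
  Position 3: "ca" => no
  Position 4: "ac" => MATCH
  Position 5: "cb" => no
  Position 6: "ba" => no
  Position 7: "ac" => MATCH
  Position 8: "cc" => no
  Position 9: "cc" => no
  Position 10: "ca" => no
  Position 11: "ac" => MATCH
Total occurrences: 3

3


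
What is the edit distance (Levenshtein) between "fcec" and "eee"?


Computing edit distance: "fcec" -> "eee"
DP table:
           e    e    e
      0    1    2    3
  f   1    1    2    3
  c   2    2    2    3
  e   3    2    2    2
  c   4    3    3    3
Edit distance = dp[4][3] = 3

3


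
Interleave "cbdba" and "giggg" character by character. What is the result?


Interleaving "cbdba" and "giggg":
  Position 0: 'c' from first, 'g' from second => "cg"
  Position 1: 'b' from first, 'i' from second => "bi"
  Position 2: 'd' from first, 'g' from second => "dg"
  Position 3: 'b' from first, 'g' from second => "bg"
  Position 4: 'a' from first, 'g' from second => "ag"
Result: cgbidgbgag

cgbidgbgag


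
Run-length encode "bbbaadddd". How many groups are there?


Input: bbbaadddd
Scanning for consecutive runs:
  Group 1: 'b' x 3 (positions 0-2)
  Group 2: 'a' x 2 (positions 3-4)
  Group 3: 'd' x 4 (positions 5-8)
Total groups: 3

3


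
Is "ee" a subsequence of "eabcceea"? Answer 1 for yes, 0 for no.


Check if "ee" is a subsequence of "eabcceea"
Greedy scan:
  Position 0 ('e'): matches sub[0] = 'e'
  Position 1 ('a'): no match needed
  Position 2 ('b'): no match needed
  Position 3 ('c'): no match needed
  Position 4 ('c'): no match needed
  Position 5 ('e'): matches sub[1] = 'e'
  Position 6 ('e'): no match needed
  Position 7 ('a'): no match needed
All 2 characters matched => is a subsequence

1


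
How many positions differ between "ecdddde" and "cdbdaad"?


Comparing "ecdddde" and "cdbdaad" position by position:
  Position 0: 'e' vs 'c' => DIFFER
  Position 1: 'c' vs 'd' => DIFFER
  Position 2: 'd' vs 'b' => DIFFER
  Position 3: 'd' vs 'd' => same
  Position 4: 'd' vs 'a' => DIFFER
  Position 5: 'd' vs 'a' => DIFFER
  Position 6: 'e' vs 'd' => DIFFER
Positions that differ: 6

6


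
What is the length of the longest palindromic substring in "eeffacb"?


Input: "eeffacb"
Checking substrings for palindromes:
  [0:2] "ee" (len 2) => palindrome
  [2:4] "ff" (len 2) => palindrome
Longest palindromic substring: "ee" with length 2

2


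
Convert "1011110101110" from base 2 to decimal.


Input: "1011110101110" in base 2
Positional expansion:
  Digit '1' (value 1) x 2^12 = 4096
  Digit '0' (value 0) x 2^11 = 0
  Digit '1' (value 1) x 2^10 = 1024
  Digit '1' (value 1) x 2^9 = 512
  Digit '1' (value 1) x 2^8 = 256
  Digit '1' (value 1) x 2^7 = 128
  Digit '0' (value 0) x 2^6 = 0
  Digit '1' (value 1) x 2^5 = 32
  Digit '0' (value 0) x 2^4 = 0
  Digit '1' (value 1) x 2^3 = 8
  Digit '1' (value 1) x 2^2 = 4
  Digit '1' (value 1) x 2^1 = 2
  Digit '0' (value 0) x 2^0 = 0
Sum = 6062

6062


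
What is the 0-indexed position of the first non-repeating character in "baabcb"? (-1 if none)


Input: baabcb
Character frequencies:
  'a': 2
  'b': 3
  'c': 1
Scanning left to right for freq == 1:
  Position 0 ('b'): freq=3, skip
  Position 1 ('a'): freq=2, skip
  Position 2 ('a'): freq=2, skip
  Position 3 ('b'): freq=3, skip
  Position 4 ('c'): unique! => answer = 4

4


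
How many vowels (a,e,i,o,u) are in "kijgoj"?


Input: kijgoj
Checking each character:
  'k' at position 0: consonant
  'i' at position 1: vowel (running total: 1)
  'j' at position 2: consonant
  'g' at position 3: consonant
  'o' at position 4: vowel (running total: 2)
  'j' at position 5: consonant
Total vowels: 2

2


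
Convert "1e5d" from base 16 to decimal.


Input: "1e5d" in base 16
Positional expansion:
  Digit '1' (value 1) x 16^3 = 4096
  Digit 'e' (value 14) x 16^2 = 3584
  Digit '5' (value 5) x 16^1 = 80
  Digit 'd' (value 13) x 16^0 = 13
Sum = 7773

7773


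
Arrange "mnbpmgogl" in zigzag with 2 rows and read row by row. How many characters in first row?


Zigzag "mnbpmgogl" into 2 rows:
Placing characters:
  'm' => row 0
  'n' => row 1
  'b' => row 0
  'p' => row 1
  'm' => row 0
  'g' => row 1
  'o' => row 0
  'g' => row 1
  'l' => row 0
Rows:
  Row 0: "mbmol"
  Row 1: "npgg"
First row length: 5

5


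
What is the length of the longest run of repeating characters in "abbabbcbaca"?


Input: "abbabbcbaca"
Scanning for longest run:
  Position 1 ('b'): new char, reset run to 1
  Position 2 ('b'): continues run of 'b', length=2
  Position 3 ('a'): new char, reset run to 1
  Position 4 ('b'): new char, reset run to 1
  Position 5 ('b'): continues run of 'b', length=2
  Position 6 ('c'): new char, reset run to 1
  Position 7 ('b'): new char, reset run to 1
  Position 8 ('a'): new char, reset run to 1
  Position 9 ('c'): new char, reset run to 1
  Position 10 ('a'): new char, reset run to 1
Longest run: 'b' with length 2

2


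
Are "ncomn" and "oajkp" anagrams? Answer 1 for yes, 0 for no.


Strings: "ncomn", "oajkp"
Sorted first:  cmnno
Sorted second: ajkop
Differ at position 0: 'c' vs 'a' => not anagrams

0


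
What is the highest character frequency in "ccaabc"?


Input: ccaabc
Character counts:
  'a': 2
  'b': 1
  'c': 3
Maximum frequency: 3

3


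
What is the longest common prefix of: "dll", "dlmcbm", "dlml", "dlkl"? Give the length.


Words: dll, dlmcbm, dlml, dlkl
  Position 0: all 'd' => match
  Position 1: all 'l' => match
  Position 2: ('l', 'm', 'm', 'k') => mismatch, stop
LCP = "dl" (length 2)

2


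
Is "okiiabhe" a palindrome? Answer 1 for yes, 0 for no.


Input: okiiabhe
Reversed: ehbaiiko
  Compare pos 0 ('o') with pos 7 ('e'): MISMATCH
  Compare pos 1 ('k') with pos 6 ('h'): MISMATCH
  Compare pos 2 ('i') with pos 5 ('b'): MISMATCH
  Compare pos 3 ('i') with pos 4 ('a'): MISMATCH
Result: not a palindrome

0


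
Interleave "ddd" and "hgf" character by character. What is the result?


Interleaving "ddd" and "hgf":
  Position 0: 'd' from first, 'h' from second => "dh"
  Position 1: 'd' from first, 'g' from second => "dg"
  Position 2: 'd' from first, 'f' from second => "df"
Result: dhdgdf

dhdgdf


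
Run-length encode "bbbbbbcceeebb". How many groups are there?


Input: bbbbbbcceeebb
Scanning for consecutive runs:
  Group 1: 'b' x 6 (positions 0-5)
  Group 2: 'c' x 2 (positions 6-7)
  Group 3: 'e' x 3 (positions 8-10)
  Group 4: 'b' x 2 (positions 11-12)
Total groups: 4

4


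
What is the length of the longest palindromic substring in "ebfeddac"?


Input: "ebfeddac"
Checking substrings for palindromes:
  [4:6] "dd" (len 2) => palindrome
Longest palindromic substring: "dd" with length 2

2


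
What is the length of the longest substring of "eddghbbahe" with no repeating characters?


Input: "eddghbbahe"
Sliding window (track last position of each char):
  Position 0 ('e'): window [0,0] length 1 -- new best
  Position 1 ('d'): window [0,1] length 2 -- new best
  Position 2 ('d'): repeat (last at 1), move window start to 2
  Position 2 ('d'): window [2,2] length 1
  Position 3 ('g'): window [2,3] length 2
  Position 4 ('h'): window [2,4] length 3 -- new best
  Position 5 ('b'): window [2,5] length 4 -- new best
  Position 6 ('b'): repeat (last at 5), move window start to 6
  Position 6 ('b'): window [6,6] length 1
  Position 7 ('a'): window [6,7] length 2
  Position 8 ('h'): window [6,8] length 3
  Position 9 ('e'): window [6,9] length 4
Longest substring with no repeats: "dghb" with length 4

4


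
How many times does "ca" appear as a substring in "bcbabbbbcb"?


Searching for "ca" in "bcbabbbbcb"
Scanning each position:
  Position 0: "bc" => no
  Position 1: "cb" => no
  Position 2: "ba" => no
  Position 3: "ab" => no
  Position 4: "bb" => no
  Position 5: "bb" => no
  Position 6: "bb" => no
  Position 7: "bc" => no
  Position 8: "cb" => no
Total occurrences: 0

0


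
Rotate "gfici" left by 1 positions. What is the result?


Input: "gfici", rotate left by 1
First 1 characters: "g"
Remaining characters: "fici"
Concatenate remaining + first: "fici" + "g" = "ficig"

ficig


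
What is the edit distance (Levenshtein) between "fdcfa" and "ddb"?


Computing edit distance: "fdcfa" -> "ddb"
DP table:
           d    d    b
      0    1    2    3
  f   1    1    2    3
  d   2    1    1    2
  c   3    2    2    2
  f   4    3    3    3
  a   5    4    4    4
Edit distance = dp[5][3] = 4

4


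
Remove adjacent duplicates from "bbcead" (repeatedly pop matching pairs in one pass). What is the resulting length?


Input: bbcead
Stack-based adjacent duplicate removal:
  Read 'b': push. Stack: b
  Read 'b': matches stack top 'b' => pop. Stack: (empty)
  Read 'c': push. Stack: c
  Read 'e': push. Stack: ce
  Read 'a': push. Stack: cea
  Read 'd': push. Stack: cead
Final stack: "cead" (length 4)

4


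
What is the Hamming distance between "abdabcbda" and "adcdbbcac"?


Comparing "abdabcbda" and "adcdbbcac" position by position:
  Position 0: 'a' vs 'a' => same
  Position 1: 'b' vs 'd' => differ
  Position 2: 'd' vs 'c' => differ
  Position 3: 'a' vs 'd' => differ
  Position 4: 'b' vs 'b' => same
  Position 5: 'c' vs 'b' => differ
  Position 6: 'b' vs 'c' => differ
  Position 7: 'd' vs 'a' => differ
  Position 8: 'a' vs 'c' => differ
Total differences (Hamming distance): 7

7


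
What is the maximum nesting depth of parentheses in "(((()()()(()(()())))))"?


Input: "(((()()()(()(()())))))"
Tracking depth:
  Position 0 '(': depth becomes 1
  Position 1 '(': depth becomes 2
  Position 2 '(': depth becomes 3
  Position 3 '(': depth becomes 4
  Position 4 ')': depth becomes 3
  Position 5 '(': depth becomes 4
  Position 6 ')': depth becomes 3
  Position 7 '(': depth becomes 4
  Position 8 ')': depth becomes 3
  Position 9 '(': depth becomes 4
  Position 10 '(': depth becomes 5
  Position 11 ')': depth becomes 4
  Position 12 '(': depth becomes 5
  Position 13 '(': depth becomes 6
  Position 14 ')': depth becomes 5
  Position 15 '(': depth becomes 6
  Position 16 ')': depth becomes 5
  Position 17 ')': depth becomes 4
  Position 18 ')': depth becomes 3
  Position 19 ')': depth becomes 2
  Position 20 ')': depth becomes 1
  Position 21 ')': depth becomes 0
Maximum depth reached: 6

6


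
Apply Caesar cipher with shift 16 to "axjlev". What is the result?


Caesar cipher: shift "axjlev" by 16
  'a' (pos 0) + 16 = pos 16 = 'q'
  'x' (pos 23) + 16 = pos 13 = 'n'
  'j' (pos 9) + 16 = pos 25 = 'z'
  'l' (pos 11) + 16 = pos 1 = 'b'
  'e' (pos 4) + 16 = pos 20 = 'u'
  'v' (pos 21) + 16 = pos 11 = 'l'
Result: qnzbul

qnzbul


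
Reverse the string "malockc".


Input: malockc
Reading characters right to left:
  Position 6: 'c'
  Position 5: 'k'
  Position 4: 'c'
  Position 3: 'o'
  Position 2: 'l'
  Position 1: 'a'
  Position 0: 'm'
Reversed: ckcolam

ckcolam


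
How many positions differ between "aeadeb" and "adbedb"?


Comparing "aeadeb" and "adbedb" position by position:
  Position 0: 'a' vs 'a' => same
  Position 1: 'e' vs 'd' => DIFFER
  Position 2: 'a' vs 'b' => DIFFER
  Position 3: 'd' vs 'e' => DIFFER
  Position 4: 'e' vs 'd' => DIFFER
  Position 5: 'b' vs 'b' => same
Positions that differ: 4

4


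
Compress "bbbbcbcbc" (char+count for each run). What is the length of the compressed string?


Input: bbbbcbcbc
Runs:
  'b' x 4 => "b4"
  'c' x 1 => "c1"
  'b' x 1 => "b1"
  'c' x 1 => "c1"
  'b' x 1 => "b1"
  'c' x 1 => "c1"
Compressed: "b4c1b1c1b1c1"
Compressed length: 12

12


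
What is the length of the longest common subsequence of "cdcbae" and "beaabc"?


LCS of "cdcbae" and "beaabc"
DP table:
           b    e    a    a    b    c
      0    0    0    0    0    0    0
  c   0    0    0    0    0    0    1
  d   0    0    0    0    0    0    1
  c   0    0    0    0    0    0    1
  b   0    1    1    1    1    1    1
  a   0    1    1    2    2    2    2
  e   0    1    2    2    2    2    2
LCS length = dp[6][6] = 2

2


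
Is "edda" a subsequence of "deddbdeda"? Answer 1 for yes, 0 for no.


Check if "edda" is a subsequence of "deddbdeda"
Greedy scan:
  Position 0 ('d'): no match needed
  Position 1 ('e'): matches sub[0] = 'e'
  Position 2 ('d'): matches sub[1] = 'd'
  Position 3 ('d'): matches sub[2] = 'd'
  Position 4 ('b'): no match needed
  Position 5 ('d'): no match needed
  Position 6 ('e'): no match needed
  Position 7 ('d'): no match needed
  Position 8 ('a'): matches sub[3] = 'a'
All 4 characters matched => is a subsequence

1


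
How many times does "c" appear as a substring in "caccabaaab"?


Searching for "c" in "caccabaaab"
Scanning each position:
  Position 0: "c" => MATCH
  Position 1: "a" => no
  Position 2: "c" => MATCH
  Position 3: "c" => MATCH
  Position 4: "a" => no
  Position 5: "b" => no
  Position 6: "a" => no
  Position 7: "a" => no
  Position 8: "a" => no
  Position 9: "b" => no
Total occurrences: 3

3


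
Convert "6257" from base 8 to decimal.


Input: "6257" in base 8
Positional expansion:
  Digit '6' (value 6) x 8^3 = 3072
  Digit '2' (value 2) x 8^2 = 128
  Digit '5' (value 5) x 8^1 = 40
  Digit '7' (value 7) x 8^0 = 7
Sum = 3247

3247


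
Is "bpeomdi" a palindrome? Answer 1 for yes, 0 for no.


Input: bpeomdi
Reversed: idmoepb
  Compare pos 0 ('b') with pos 6 ('i'): MISMATCH
  Compare pos 1 ('p') with pos 5 ('d'): MISMATCH
  Compare pos 2 ('e') with pos 4 ('m'): MISMATCH
Result: not a palindrome

0


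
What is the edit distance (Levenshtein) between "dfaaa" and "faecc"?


Computing edit distance: "dfaaa" -> "faecc"
DP table:
           f    a    e    c    c
      0    1    2    3    4    5
  d   1    1    2    3    4    5
  f   2    1    2    3    4    5
  a   3    2    1    2    3    4
  a   4    3    2    2    3    4
  a   5    4    3    3    3    4
Edit distance = dp[5][5] = 4

4


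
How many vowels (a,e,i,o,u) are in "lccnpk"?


Input: lccnpk
Checking each character:
  'l' at position 0: consonant
  'c' at position 1: consonant
  'c' at position 2: consonant
  'n' at position 3: consonant
  'p' at position 4: consonant
  'k' at position 5: consonant
Total vowels: 0

0


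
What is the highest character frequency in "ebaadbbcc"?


Input: ebaadbbcc
Character counts:
  'a': 2
  'b': 3
  'c': 2
  'd': 1
  'e': 1
Maximum frequency: 3

3


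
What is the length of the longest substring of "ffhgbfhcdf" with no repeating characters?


Input: "ffhgbfhcdf"
Sliding window (track last position of each char):
  Position 0 ('f'): window [0,0] length 1 -- new best
  Position 1 ('f'): repeat (last at 0), move window start to 1
  Position 1 ('f'): window [1,1] length 1
  Position 2 ('h'): window [1,2] length 2 -- new best
  Position 3 ('g'): window [1,3] length 3 -- new best
  Position 4 ('b'): window [1,4] length 4 -- new best
  Position 5 ('f'): repeat (last at 1), move window start to 2
  Position 5 ('f'): window [2,5] length 4
  Position 6 ('h'): repeat (last at 2), move window start to 3
  Position 6 ('h'): window [3,6] length 4
  Position 7 ('c'): window [3,7] length 5 -- new best
  Position 8 ('d'): window [3,8] length 6 -- new best
  Position 9 ('f'): repeat (last at 5), move window start to 6
  Position 9 ('f'): window [6,9] length 4
Longest substring with no repeats: "gbfhcd" with length 6

6


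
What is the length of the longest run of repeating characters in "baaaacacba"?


Input: "baaaacacba"
Scanning for longest run:
  Position 1 ('a'): new char, reset run to 1
  Position 2 ('a'): continues run of 'a', length=2
  Position 3 ('a'): continues run of 'a', length=3
  Position 4 ('a'): continues run of 'a', length=4
  Position 5 ('c'): new char, reset run to 1
  Position 6 ('a'): new char, reset run to 1
  Position 7 ('c'): new char, reset run to 1
  Position 8 ('b'): new char, reset run to 1
  Position 9 ('a'): new char, reset run to 1
Longest run: 'a' with length 4

4


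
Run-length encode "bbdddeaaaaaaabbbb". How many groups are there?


Input: bbdddeaaaaaaabbbb
Scanning for consecutive runs:
  Group 1: 'b' x 2 (positions 0-1)
  Group 2: 'd' x 3 (positions 2-4)
  Group 3: 'e' x 1 (positions 5-5)
  Group 4: 'a' x 7 (positions 6-12)
  Group 5: 'b' x 4 (positions 13-16)
Total groups: 5

5


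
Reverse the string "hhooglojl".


Input: hhooglojl
Reading characters right to left:
  Position 8: 'l'
  Position 7: 'j'
  Position 6: 'o'
  Position 5: 'l'
  Position 4: 'g'
  Position 3: 'o'
  Position 2: 'o'
  Position 1: 'h'
  Position 0: 'h'
Reversed: ljolgoohh

ljolgoohh


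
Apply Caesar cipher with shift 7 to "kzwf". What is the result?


Caesar cipher: shift "kzwf" by 7
  'k' (pos 10) + 7 = pos 17 = 'r'
  'z' (pos 25) + 7 = pos 6 = 'g'
  'w' (pos 22) + 7 = pos 3 = 'd'
  'f' (pos 5) + 7 = pos 12 = 'm'
Result: rgdm

rgdm


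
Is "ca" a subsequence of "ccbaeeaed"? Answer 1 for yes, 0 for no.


Check if "ca" is a subsequence of "ccbaeeaed"
Greedy scan:
  Position 0 ('c'): matches sub[0] = 'c'
  Position 1 ('c'): no match needed
  Position 2 ('b'): no match needed
  Position 3 ('a'): matches sub[1] = 'a'
  Position 4 ('e'): no match needed
  Position 5 ('e'): no match needed
  Position 6 ('a'): no match needed
  Position 7 ('e'): no match needed
  Position 8 ('d'): no match needed
All 2 characters matched => is a subsequence

1


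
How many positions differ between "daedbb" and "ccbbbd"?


Comparing "daedbb" and "ccbbbd" position by position:
  Position 0: 'd' vs 'c' => DIFFER
  Position 1: 'a' vs 'c' => DIFFER
  Position 2: 'e' vs 'b' => DIFFER
  Position 3: 'd' vs 'b' => DIFFER
  Position 4: 'b' vs 'b' => same
  Position 5: 'b' vs 'd' => DIFFER
Positions that differ: 5

5


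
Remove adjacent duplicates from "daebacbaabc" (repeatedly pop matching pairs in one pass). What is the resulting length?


Input: daebacbaabc
Stack-based adjacent duplicate removal:
  Read 'd': push. Stack: d
  Read 'a': push. Stack: da
  Read 'e': push. Stack: dae
  Read 'b': push. Stack: daeb
  Read 'a': push. Stack: daeba
  Read 'c': push. Stack: daebac
  Read 'b': push. Stack: daebacb
  Read 'a': push. Stack: daebacba
  Read 'a': matches stack top 'a' => pop. Stack: daebacb
  Read 'b': matches stack top 'b' => pop. Stack: daebac
  Read 'c': matches stack top 'c' => pop. Stack: daeba
Final stack: "daeba" (length 5)

5


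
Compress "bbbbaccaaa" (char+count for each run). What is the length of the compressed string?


Input: bbbbaccaaa
Runs:
  'b' x 4 => "b4"
  'a' x 1 => "a1"
  'c' x 2 => "c2"
  'a' x 3 => "a3"
Compressed: "b4a1c2a3"
Compressed length: 8

8


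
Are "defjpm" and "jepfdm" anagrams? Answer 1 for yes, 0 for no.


Strings: "defjpm", "jepfdm"
Sorted first:  defjmp
Sorted second: defjmp
Sorted forms match => anagrams

1


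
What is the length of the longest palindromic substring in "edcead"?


Input: "edcead"
Checking substrings for palindromes:
  No multi-char palindromic substrings found
Longest palindromic substring: "e" with length 1

1


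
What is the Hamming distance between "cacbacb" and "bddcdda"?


Comparing "cacbacb" and "bddcdda" position by position:
  Position 0: 'c' vs 'b' => differ
  Position 1: 'a' vs 'd' => differ
  Position 2: 'c' vs 'd' => differ
  Position 3: 'b' vs 'c' => differ
  Position 4: 'a' vs 'd' => differ
  Position 5: 'c' vs 'd' => differ
  Position 6: 'b' vs 'a' => differ
Total differences (Hamming distance): 7

7


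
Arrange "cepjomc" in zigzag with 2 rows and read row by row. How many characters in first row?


Zigzag "cepjomc" into 2 rows:
Placing characters:
  'c' => row 0
  'e' => row 1
  'p' => row 0
  'j' => row 1
  'o' => row 0
  'm' => row 1
  'c' => row 0
Rows:
  Row 0: "cpoc"
  Row 1: "ejm"
First row length: 4

4


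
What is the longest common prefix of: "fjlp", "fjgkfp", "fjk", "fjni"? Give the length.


Words: fjlp, fjgkfp, fjk, fjni
  Position 0: all 'f' => match
  Position 1: all 'j' => match
  Position 2: ('l', 'g', 'k', 'n') => mismatch, stop
LCP = "fj" (length 2)

2


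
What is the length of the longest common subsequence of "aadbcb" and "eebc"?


LCS of "aadbcb" and "eebc"
DP table:
           e    e    b    c
      0    0    0    0    0
  a   0    0    0    0    0
  a   0    0    0    0    0
  d   0    0    0    0    0
  b   0    0    0    1    1
  c   0    0    0    1    2
  b   0    0    0    1    2
LCS length = dp[6][4] = 2

2


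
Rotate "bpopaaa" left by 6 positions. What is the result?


Input: "bpopaaa", rotate left by 6
First 6 characters: "bpopaa"
Remaining characters: "a"
Concatenate remaining + first: "a" + "bpopaa" = "abpopaa"

abpopaa


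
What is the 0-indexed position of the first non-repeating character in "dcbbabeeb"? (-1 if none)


Input: dcbbabeeb
Character frequencies:
  'a': 1
  'b': 4
  'c': 1
  'd': 1
  'e': 2
Scanning left to right for freq == 1:
  Position 0 ('d'): unique! => answer = 0

0


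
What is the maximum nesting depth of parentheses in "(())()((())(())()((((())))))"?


Input: "(())()((())(())()((((())))))"
Tracking depth:
  Position 0 '(': depth becomes 1
  Position 1 '(': depth becomes 2
  Position 2 ')': depth becomes 1
  Position 3 ')': depth becomes 0
  Position 4 '(': depth becomes 1
  Position 5 ')': depth becomes 0
  Position 6 '(': depth becomes 1
  Position 7 '(': depth becomes 2
  Position 8 '(': depth becomes 3
  Position 9 ')': depth becomes 2
  Position 10 ')': depth becomes 1
  Position 11 '(': depth becomes 2
  Position 12 '(': depth becomes 3
  Position 13 ')': depth becomes 2
  Position 14 ')': depth becomes 1
  Position 15 '(': depth becomes 2
  Position 16 ')': depth becomes 1
  Position 17 '(': depth becomes 2
  Position 18 '(': depth becomes 3
  Position 19 '(': depth becomes 4
  Position 20 '(': depth becomes 5
  Position 21 '(': depth becomes 6
  Position 22 ')': depth becomes 5
  Position 23 ')': depth becomes 4
  Position 24 ')': depth becomes 3
  Position 25 ')': depth becomes 2
  Position 26 ')': depth becomes 1
  Position 27 ')': depth becomes 0
Maximum depth reached: 6

6


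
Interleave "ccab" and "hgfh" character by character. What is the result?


Interleaving "ccab" and "hgfh":
  Position 0: 'c' from first, 'h' from second => "ch"
  Position 1: 'c' from first, 'g' from second => "cg"
  Position 2: 'a' from first, 'f' from second => "af"
  Position 3: 'b' from first, 'h' from second => "bh"
Result: chcgafbh

chcgafbh


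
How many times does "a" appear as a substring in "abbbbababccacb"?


Searching for "a" in "abbbbababccacb"
Scanning each position:
  Position 0: "a" => MATCH
  Position 1: "b" => no
  Position 2: "b" => no
  Position 3: "b" => no
  Position 4: "b" => no
  Position 5: "a" => MATCH
  Position 6: "b" => no
  Position 7: "a" => MATCH
  Position 8: "b" => no
  Position 9: "c" => no
  Position 10: "c" => no
  Position 11: "a" => MATCH
  Position 12: "c" => no
  Position 13: "b" => no
Total occurrences: 4

4


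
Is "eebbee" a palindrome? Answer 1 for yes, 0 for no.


Input: eebbee
Reversed: eebbee
  Compare pos 0 ('e') with pos 5 ('e'): match
  Compare pos 1 ('e') with pos 4 ('e'): match
  Compare pos 2 ('b') with pos 3 ('b'): match
Result: palindrome

1


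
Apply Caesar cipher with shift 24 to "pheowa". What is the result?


Caesar cipher: shift "pheowa" by 24
  'p' (pos 15) + 24 = pos 13 = 'n'
  'h' (pos 7) + 24 = pos 5 = 'f'
  'e' (pos 4) + 24 = pos 2 = 'c'
  'o' (pos 14) + 24 = pos 12 = 'm'
  'w' (pos 22) + 24 = pos 20 = 'u'
  'a' (pos 0) + 24 = pos 24 = 'y'
Result: nfcmuy

nfcmuy


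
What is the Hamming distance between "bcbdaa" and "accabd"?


Comparing "bcbdaa" and "accabd" position by position:
  Position 0: 'b' vs 'a' => differ
  Position 1: 'c' vs 'c' => same
  Position 2: 'b' vs 'c' => differ
  Position 3: 'd' vs 'a' => differ
  Position 4: 'a' vs 'b' => differ
  Position 5: 'a' vs 'd' => differ
Total differences (Hamming distance): 5

5


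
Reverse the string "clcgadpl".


Input: clcgadpl
Reading characters right to left:
  Position 7: 'l'
  Position 6: 'p'
  Position 5: 'd'
  Position 4: 'a'
  Position 3: 'g'
  Position 2: 'c'
  Position 1: 'l'
  Position 0: 'c'
Reversed: lpdagclc

lpdagclc


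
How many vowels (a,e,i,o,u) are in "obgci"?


Input: obgci
Checking each character:
  'o' at position 0: vowel (running total: 1)
  'b' at position 1: consonant
  'g' at position 2: consonant
  'c' at position 3: consonant
  'i' at position 4: vowel (running total: 2)
Total vowels: 2

2


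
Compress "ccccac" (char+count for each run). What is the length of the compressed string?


Input: ccccac
Runs:
  'c' x 4 => "c4"
  'a' x 1 => "a1"
  'c' x 1 => "c1"
Compressed: "c4a1c1"
Compressed length: 6

6


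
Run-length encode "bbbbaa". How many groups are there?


Input: bbbbaa
Scanning for consecutive runs:
  Group 1: 'b' x 4 (positions 0-3)
  Group 2: 'a' x 2 (positions 4-5)
Total groups: 2

2


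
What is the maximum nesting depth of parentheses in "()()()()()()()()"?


Input: "()()()()()()()()"
Tracking depth:
  Position 0 '(': depth becomes 1
  Position 1 ')': depth becomes 0
  Position 2 '(': depth becomes 1
  Position 3 ')': depth becomes 0
  Position 4 '(': depth becomes 1
  Position 5 ')': depth becomes 0
  Position 6 '(': depth becomes 1
  Position 7 ')': depth becomes 0
  Position 8 '(': depth becomes 1
  Position 9 ')': depth becomes 0
  Position 10 '(': depth becomes 1
  Position 11 ')': depth becomes 0
  Position 12 '(': depth becomes 1
  Position 13 ')': depth becomes 0
  Position 14 '(': depth becomes 1
  Position 15 ')': depth becomes 0
Maximum depth reached: 1

1


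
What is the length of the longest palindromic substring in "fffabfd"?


Input: "fffabfd"
Checking substrings for palindromes:
  [0:3] "fff" (len 3) => palindrome
  [0:2] "ff" (len 2) => palindrome
  [1:3] "ff" (len 2) => palindrome
Longest palindromic substring: "fff" with length 3

3


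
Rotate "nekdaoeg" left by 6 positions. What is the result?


Input: "nekdaoeg", rotate left by 6
First 6 characters: "nekdao"
Remaining characters: "eg"
Concatenate remaining + first: "eg" + "nekdao" = "egnekdao"

egnekdao


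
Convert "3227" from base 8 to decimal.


Input: "3227" in base 8
Positional expansion:
  Digit '3' (value 3) x 8^3 = 1536
  Digit '2' (value 2) x 8^2 = 128
  Digit '2' (value 2) x 8^1 = 16
  Digit '7' (value 7) x 8^0 = 7
Sum = 1687

1687


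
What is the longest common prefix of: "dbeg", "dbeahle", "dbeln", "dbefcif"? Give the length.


Words: dbeg, dbeahle, dbeln, dbefcif
  Position 0: all 'd' => match
  Position 1: all 'b' => match
  Position 2: all 'e' => match
  Position 3: ('g', 'a', 'l', 'f') => mismatch, stop
LCP = "dbe" (length 3)

3


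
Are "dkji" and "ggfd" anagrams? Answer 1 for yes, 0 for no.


Strings: "dkji", "ggfd"
Sorted first:  dijk
Sorted second: dfgg
Differ at position 1: 'i' vs 'f' => not anagrams

0


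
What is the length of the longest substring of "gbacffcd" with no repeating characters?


Input: "gbacffcd"
Sliding window (track last position of each char):
  Position 0 ('g'): window [0,0] length 1 -- new best
  Position 1 ('b'): window [0,1] length 2 -- new best
  Position 2 ('a'): window [0,2] length 3 -- new best
  Position 3 ('c'): window [0,3] length 4 -- new best
  Position 4 ('f'): window [0,4] length 5 -- new best
  Position 5 ('f'): repeat (last at 4), move window start to 5
  Position 5 ('f'): window [5,5] length 1
  Position 6 ('c'): window [5,6] length 2
  Position 7 ('d'): window [5,7] length 3
Longest substring with no repeats: "gbacf" with length 5

5


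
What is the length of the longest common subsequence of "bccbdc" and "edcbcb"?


LCS of "bccbdc" and "edcbcb"
DP table:
           e    d    c    b    c    b
      0    0    0    0    0    0    0
  b   0    0    0    0    1    1    1
  c   0    0    0    1    1    2    2
  c   0    0    0    1    1    2    2
  b   0    0    0    1    2    2    3
  d   0    0    1    1    2    2    3
  c   0    0    1    2    2    3    3
LCS length = dp[6][6] = 3

3


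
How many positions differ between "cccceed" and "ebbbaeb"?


Comparing "cccceed" and "ebbbaeb" position by position:
  Position 0: 'c' vs 'e' => DIFFER
  Position 1: 'c' vs 'b' => DIFFER
  Position 2: 'c' vs 'b' => DIFFER
  Position 3: 'c' vs 'b' => DIFFER
  Position 4: 'e' vs 'a' => DIFFER
  Position 5: 'e' vs 'e' => same
  Position 6: 'd' vs 'b' => DIFFER
Positions that differ: 6

6


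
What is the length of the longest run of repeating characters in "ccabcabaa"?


Input: "ccabcabaa"
Scanning for longest run:
  Position 1 ('c'): continues run of 'c', length=2
  Position 2 ('a'): new char, reset run to 1
  Position 3 ('b'): new char, reset run to 1
  Position 4 ('c'): new char, reset run to 1
  Position 5 ('a'): new char, reset run to 1
  Position 6 ('b'): new char, reset run to 1
  Position 7 ('a'): new char, reset run to 1
  Position 8 ('a'): continues run of 'a', length=2
Longest run: 'c' with length 2

2


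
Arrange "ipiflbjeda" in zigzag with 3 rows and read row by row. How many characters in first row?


Zigzag "ipiflbjeda" into 3 rows:
Placing characters:
  'i' => row 0
  'p' => row 1
  'i' => row 2
  'f' => row 1
  'l' => row 0
  'b' => row 1
  'j' => row 2
  'e' => row 1
  'd' => row 0
  'a' => row 1
Rows:
  Row 0: "ild"
  Row 1: "pfbea"
  Row 2: "ij"
First row length: 3

3


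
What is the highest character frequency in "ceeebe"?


Input: ceeebe
Character counts:
  'b': 1
  'c': 1
  'e': 4
Maximum frequency: 4

4


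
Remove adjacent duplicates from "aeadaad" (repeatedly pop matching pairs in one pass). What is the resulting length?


Input: aeadaad
Stack-based adjacent duplicate removal:
  Read 'a': push. Stack: a
  Read 'e': push. Stack: ae
  Read 'a': push. Stack: aea
  Read 'd': push. Stack: aead
  Read 'a': push. Stack: aeada
  Read 'a': matches stack top 'a' => pop. Stack: aead
  Read 'd': matches stack top 'd' => pop. Stack: aea
Final stack: "aea" (length 3)

3


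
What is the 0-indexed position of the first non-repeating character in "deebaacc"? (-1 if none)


Input: deebaacc
Character frequencies:
  'a': 2
  'b': 1
  'c': 2
  'd': 1
  'e': 2
Scanning left to right for freq == 1:
  Position 0 ('d'): unique! => answer = 0

0


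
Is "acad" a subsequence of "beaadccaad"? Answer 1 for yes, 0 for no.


Check if "acad" is a subsequence of "beaadccaad"
Greedy scan:
  Position 0 ('b'): no match needed
  Position 1 ('e'): no match needed
  Position 2 ('a'): matches sub[0] = 'a'
  Position 3 ('a'): no match needed
  Position 4 ('d'): no match needed
  Position 5 ('c'): matches sub[1] = 'c'
  Position 6 ('c'): no match needed
  Position 7 ('a'): matches sub[2] = 'a'
  Position 8 ('a'): no match needed
  Position 9 ('d'): matches sub[3] = 'd'
All 4 characters matched => is a subsequence

1
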